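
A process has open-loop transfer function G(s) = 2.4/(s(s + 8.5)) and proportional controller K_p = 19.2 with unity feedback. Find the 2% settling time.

Closed-loop characteristic equation: s² + 8.5s + 46.08 = 0, so ω_n = 6.788 rad/s and ζ = 8.5/(2·6.788) = 0.6261.
2% settling time T_s ≈ 4/(ζω_n) = 4/4.25 = 0.941 s.

T_s ≈ 0.941 s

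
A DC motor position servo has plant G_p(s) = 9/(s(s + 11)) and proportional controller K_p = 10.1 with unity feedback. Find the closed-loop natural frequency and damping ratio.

ω_n = 9.53 rad/s, ζ = 0.577

With unity feedback the closed-loop characteristic equation is s² + 11s + 10.1·9 = s² + 11s + 90.9 = 0.
So ω_n² = 90.9 ⇒ ω_n = 9.534 rad/s, and ζ = 11/(2ω_n) = 0.577.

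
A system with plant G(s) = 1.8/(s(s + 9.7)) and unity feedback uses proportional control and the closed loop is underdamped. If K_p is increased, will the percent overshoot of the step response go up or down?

increase

ζ = 9.7/(2√(1.8K_p)) decreases as K_p grows; lower damping means more overshoot.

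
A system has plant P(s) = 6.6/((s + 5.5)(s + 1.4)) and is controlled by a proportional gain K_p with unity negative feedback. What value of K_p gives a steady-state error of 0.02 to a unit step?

K_p = 57.2

Steady-state error for a unit step on this type-0 loop is 1/(1 + K_p·P(0)).
P(0) = 0.8571. Require 1/(1 + K_p·0.8571) = 0.02, so 1 + 0.8571·K_p = 50.
K_p = (50 − 1)/0.8571 = 57.2.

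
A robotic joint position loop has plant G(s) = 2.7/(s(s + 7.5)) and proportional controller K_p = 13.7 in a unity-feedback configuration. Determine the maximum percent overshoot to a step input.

8.54%

From 1 + K_pG(s) = 0: s² + 7.5s + 36.99 = 0 ⇒ ω_n = 6.082, ζ = 0.6166.
%OS = 100·exp(−πζ/√(1−ζ²)) = 100·exp(−π·0.6166/√0.6198) = 8.54%.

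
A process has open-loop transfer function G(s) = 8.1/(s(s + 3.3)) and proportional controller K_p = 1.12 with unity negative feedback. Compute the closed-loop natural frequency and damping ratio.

ω_n = 3.01 rad/s, ζ = 0.548

1 + K_p·G(s) = 0 gives s² + 3.3s + 9.072 = 0.
Matching s² + 2ζω_n s + ω_n²: ω_n = √9.072 = 3.012 rad/s and 2ζω_n = 3.3, so ζ = 3.3/(2·3.012) = 0.548.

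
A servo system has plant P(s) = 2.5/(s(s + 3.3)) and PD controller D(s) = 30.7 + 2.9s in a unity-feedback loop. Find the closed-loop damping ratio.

ζ = 0.602

Forward path: (30.7 + 2.9s)·2.5/(s(s+3.3)). The closed-loop characteristic equation is s² + (3.3 + 2.5·2.9)s + 2.5·30.7 = 0.
That is s² + 10.55s + 76.75 = 0, so ω_n = 8.761 rad/s and ζ = 10.55/(2·8.761) = 0.6021.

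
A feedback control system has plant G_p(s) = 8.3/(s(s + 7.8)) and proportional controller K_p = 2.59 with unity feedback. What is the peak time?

T_p = 1.25 s

Closed-loop characteristic equation: s² + 7.8s + 21.5 = 0, so ω_n = 4.636 rad/s and ζ = 7.8/(2·4.636) = 0.8412.
Damped frequency ω_d = ω_n√(1−ζ²) = 2.507 rad/s, so peak time T_p = π/ω_d = 1.25 s.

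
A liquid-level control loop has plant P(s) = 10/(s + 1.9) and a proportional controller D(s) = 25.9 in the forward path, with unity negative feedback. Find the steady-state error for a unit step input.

0.00728

The loop is type 0. Static position error constant K_pos = D(0)·P(0) = 25.9·5.263 = 136.3.
Steady-state error to a unit step: e_ss = 1/(1+K_pos) = 1/137.3 = 0.00728.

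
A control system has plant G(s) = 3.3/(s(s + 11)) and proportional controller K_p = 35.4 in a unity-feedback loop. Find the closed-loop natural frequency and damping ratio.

1 + K_p·G(s) = 0 gives s² + 11s + 116.8 = 0.
Matching s² + 2ζω_n s + ω_n²: ω_n = √116.8 = 10.81 rad/s and 2ζω_n = 11, so ζ = 11/(2·10.81) = 0.509.

ω_n = 10.8 rad/s, ζ = 0.509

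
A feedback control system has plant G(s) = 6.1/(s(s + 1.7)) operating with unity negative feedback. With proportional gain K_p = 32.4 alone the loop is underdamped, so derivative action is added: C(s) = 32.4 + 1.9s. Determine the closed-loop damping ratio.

ζ = 0.473

Forward path: (32.4 + 1.9s)·6.1/(s(s+1.7)). The closed-loop characteristic equation is s² + (1.7 + 6.1·1.9)s + 6.1·32.4 = 0.
That is s² + 13.29s + 197.6 = 0, so ω_n = 14.06 rad/s and ζ = 13.29/(2·14.06) = 0.4727.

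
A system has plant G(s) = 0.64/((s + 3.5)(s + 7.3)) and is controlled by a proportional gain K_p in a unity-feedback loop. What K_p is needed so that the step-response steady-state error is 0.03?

The loop is type 0, so e_ss(step) = 1/(1 + K_pos) with K_pos = K_p·G(0).
G(0) = 0.02505. Require 1/(1 + K_p·0.02505) = 0.03, so 1 + 0.02505·K_p = 33.33.
K_p = (33.33 − 1)/0.02505 = 1290.

K_p = 1290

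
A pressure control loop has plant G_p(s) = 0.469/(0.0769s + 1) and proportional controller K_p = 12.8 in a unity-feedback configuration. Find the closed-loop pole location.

s = -91.07

Closed loop: T(s) = K_p·G_p/(1+K_p·G_p) = 6.003/(0.0769s + 1 + 6.003), with pole at s = −(1 + 6.003)/0.0769 = −91.07.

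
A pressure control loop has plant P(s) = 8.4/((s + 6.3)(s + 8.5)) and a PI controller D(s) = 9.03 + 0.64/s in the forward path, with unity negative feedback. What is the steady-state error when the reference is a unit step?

0

The open loop D(s)P(s) has a pole at the origin (type 1), so the static position error constant is infinite and e_ss = 1/(1+∞) = 0.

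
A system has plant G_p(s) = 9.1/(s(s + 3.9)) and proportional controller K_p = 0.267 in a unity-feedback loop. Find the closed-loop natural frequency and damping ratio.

1 + K_p·G_p(s) = 0 gives s² + 3.9s + 2.43 = 0.
Matching s² + 2ζω_n s + ω_n²: ω_n = √2.43 = 1.559 rad/s and 2ζω_n = 3.9, so ζ = 3.9/(2·1.559) = 1.25.

ω_n = 1.56 rad/s, ζ = 1.25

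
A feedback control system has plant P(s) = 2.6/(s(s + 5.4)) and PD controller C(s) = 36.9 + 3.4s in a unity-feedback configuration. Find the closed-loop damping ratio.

Forward path: (36.9 + 3.4s)·2.6/(s(s+5.4)). The closed-loop characteristic equation is s² + (5.4 + 2.6·3.4)s + 2.6·36.9 = 0.
That is s² + 14.24s + 95.94 = 0, so ω_n = 9.795 rad/s and ζ = 14.24/(2·9.795) = 0.7269.

ζ = 0.727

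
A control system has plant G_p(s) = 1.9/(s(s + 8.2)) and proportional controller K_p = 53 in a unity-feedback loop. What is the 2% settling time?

T_s ≈ 0.976 s

From 1 + K_pG_p(s) = 0: s² + 8.2s + 100.7 = 0 ⇒ ω_n = 10.03, ζ = 0.4086.
2% settling time T_s ≈ 4/(ζω_n) = 4/4.1 = 0.976 s.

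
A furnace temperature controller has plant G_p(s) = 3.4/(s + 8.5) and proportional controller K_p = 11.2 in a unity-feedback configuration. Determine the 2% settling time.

T_s ≈ 0.0859 s

Closed-loop transfer function: T(s) = K_p·G_p(s)/(1 + K_p·G_p(s)) = 38.08/(s + 8.5 + 38.08) = 38.08/(s + 46.58).
Time constant τ = 1/46.58 = 0.02147 s, so the 2% settling time is about 4τ = 0.0859 s.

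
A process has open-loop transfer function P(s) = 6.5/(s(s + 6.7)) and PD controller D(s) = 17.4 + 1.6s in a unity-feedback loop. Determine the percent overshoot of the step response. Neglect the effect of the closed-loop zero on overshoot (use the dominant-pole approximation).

1.43%

Forward path: (17.4 + 1.6s)·6.5/(s(s+6.7)). The closed-loop characteristic equation is s² + (6.7 + 6.5·1.6)s + 6.5·17.4 = 0.
That is s² + 17.1s + 113.1 = 0, so ω_n = 10.63 rad/s and ζ = 17.1/(2·10.63) = 0.804.
%OS = 100·exp(−πζ/√(1−ζ²)) = 1.43%.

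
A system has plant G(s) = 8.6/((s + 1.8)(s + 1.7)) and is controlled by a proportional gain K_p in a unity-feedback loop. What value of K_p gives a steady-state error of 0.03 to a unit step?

K_p = 11.5

Steady-state error for a unit step on this type-0 loop is 1/(1 + K_p·G(0)).
G(0) = 2.81. Require 1/(1 + K_p·2.81) = 0.03, so 1 + 2.81·K_p = 33.33.
K_p = (33.33 − 1)/2.81 = 11.5.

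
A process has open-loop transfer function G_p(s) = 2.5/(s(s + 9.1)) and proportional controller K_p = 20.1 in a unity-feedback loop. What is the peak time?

Closed-loop characteristic equation: s² + 9.1s + 50.25 = 0, so ω_n = 7.089 rad/s and ζ = 9.1/(2·7.089) = 0.6419.
Damped frequency ω_d = ω_n√(1−ζ²) = 5.436 rad/s, so peak time T_p = π/ω_d = 0.578 s.

T_p = 0.578 s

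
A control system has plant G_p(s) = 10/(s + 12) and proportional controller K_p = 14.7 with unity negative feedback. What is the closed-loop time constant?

τ = 0.00629 s

Closed-loop transfer function: T(s) = K_p·G_p(s)/(1 + K_p·G_p(s)) = 147/(s + 12 + 147) = 147/(s + 159).
Time constant τ = 1/159 = 0.00629 s.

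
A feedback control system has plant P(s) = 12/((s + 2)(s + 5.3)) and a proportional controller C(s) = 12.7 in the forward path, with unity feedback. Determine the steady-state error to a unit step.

0.065

The loop is type 0. Static position error constant K_pos = C(0)·P(0) = 12.7·1.132 = 14.38.
Steady-state error to a unit step: e_ss = 1/(1+K_pos) = 1/15.38 = 0.065.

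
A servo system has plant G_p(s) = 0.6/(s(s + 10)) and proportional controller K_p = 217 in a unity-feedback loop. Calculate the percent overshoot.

The closed-loop denominator s² + 10s + 130.2 gives ω_n = √130.2 = 11.41 and ζ = 10/(2ω_n) = 0.4382.
%OS = 100·exp(−πζ/√(1−ζ²)) = 100·exp(−π·0.4382/√0.808) = 21.6%.

21.6%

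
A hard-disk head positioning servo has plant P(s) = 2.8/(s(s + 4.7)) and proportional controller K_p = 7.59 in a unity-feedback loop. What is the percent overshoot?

15.5%

Closed-loop characteristic equation: s² + 4.7s + 21.25 = 0, so ω_n = 4.61 rad/s and ζ = 4.7/(2·4.61) = 0.5098.
%OS = 100·exp(−πζ/√(1−ζ²)) = 100·exp(−π·0.5098/√0.7401) = 15.5%.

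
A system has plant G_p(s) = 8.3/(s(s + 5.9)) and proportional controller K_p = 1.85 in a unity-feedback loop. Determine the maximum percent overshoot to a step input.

2.75%

Closed-loop characteristic equation: s² + 5.9s + 15.36 = 0, so ω_n = 3.919 rad/s and ζ = 5.9/(2·3.919) = 0.7528.
%OS = 100·exp(−πζ/√(1−ζ²)) = 100·exp(−π·0.7528/√0.4332) = 2.75%.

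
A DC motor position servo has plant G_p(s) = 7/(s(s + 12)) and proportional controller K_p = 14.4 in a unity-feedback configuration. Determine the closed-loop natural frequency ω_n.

1 + K_p·G_p(s) = 0 gives s² + 12s + 100.8 = 0.
Matching s² + 2ζω_n s + ω_n²: ω_n = √100.8 = 10.04 rad/s and 2ζω_n = 12, so ζ = 12/(2·10.04) = 0.598.

ω_n = 10 rad/s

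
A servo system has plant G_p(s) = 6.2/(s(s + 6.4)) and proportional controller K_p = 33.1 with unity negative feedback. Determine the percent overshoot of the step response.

48.7%

The closed-loop denominator s² + 6.4s + 205.2 gives ω_n = √205.2 = 14.33 and ζ = 6.4/(2ω_n) = 0.2234.
%OS = 100·exp(−πζ/√(1−ζ²)) = 100·exp(−π·0.2234/√0.9501) = 48.7%.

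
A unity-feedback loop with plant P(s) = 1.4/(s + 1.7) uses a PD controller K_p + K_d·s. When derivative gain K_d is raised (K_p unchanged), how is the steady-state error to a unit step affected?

unchanged

At s = 0 the derivative term contributes nothing: C(0) = K_p regardless of K_d, so K_pos = K_p·P(0) and e_ss are unchanged.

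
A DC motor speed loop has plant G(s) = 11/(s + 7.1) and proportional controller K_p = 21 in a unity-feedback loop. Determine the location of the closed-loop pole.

Closed-loop transfer function: T(s) = K_p·G(s)/(1 + K_p·G(s)) = 231/(s + 7.1 + 231) = 231/(s + 238.1).
The closed-loop pole is at s = −238.1.

s = -238.1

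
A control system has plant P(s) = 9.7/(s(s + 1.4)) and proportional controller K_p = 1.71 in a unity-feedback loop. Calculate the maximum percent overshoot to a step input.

Closed-loop characteristic equation: s² + 1.4s + 16.59 = 0, so ω_n = 4.073 rad/s and ζ = 1.4/(2·4.073) = 0.1719.
%OS = 100·exp(−πζ/√(1−ζ²)) = 100·exp(−π·0.1719/√0.9705) = 57.8%.

57.8%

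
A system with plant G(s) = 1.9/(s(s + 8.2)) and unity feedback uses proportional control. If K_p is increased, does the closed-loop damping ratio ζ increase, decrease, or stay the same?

ζ = 8.2/(2√(1.9K_p)); increasing K_p raises the denominator, so ζ falls.

decrease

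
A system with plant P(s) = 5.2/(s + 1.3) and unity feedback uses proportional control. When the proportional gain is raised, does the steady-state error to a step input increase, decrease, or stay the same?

e_ss = 1/(1 + K_p·P(0)); a larger K_p raises the denominator, so e_ss decreases.

decrease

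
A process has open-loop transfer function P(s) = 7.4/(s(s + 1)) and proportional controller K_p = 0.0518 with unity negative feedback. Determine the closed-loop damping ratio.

ζ = 0.808

With unity feedback the closed-loop characteristic equation is s² + 1s + 0.0518·7.4 = s² + 1s + 0.3833 = 0.
Matching s² + 2ζω_n s + ω_n²: ω_n = √0.3833 = 0.6191 rad/s and 2ζω_n = 1, so ζ = 1/(2·0.6191) = 0.808.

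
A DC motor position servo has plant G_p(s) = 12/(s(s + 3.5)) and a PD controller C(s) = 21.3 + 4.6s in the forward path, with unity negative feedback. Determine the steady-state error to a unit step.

The open loop C(s)G_p(s) has a pole at the origin (type 1), so the static position error constant is infinite and e_ss = 1/(1+∞) = 0.

0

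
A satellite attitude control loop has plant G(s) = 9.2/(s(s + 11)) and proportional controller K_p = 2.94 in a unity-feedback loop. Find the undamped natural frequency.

1 + K_p·G(s) = 0 gives s² + 11s + 27.05 = 0.
So ω_n² = 27.05 ⇒ ω_n = 5.201 rad/s, and ζ = 11/(2ω_n) = 1.06.

ω_n = 5.2 rad/s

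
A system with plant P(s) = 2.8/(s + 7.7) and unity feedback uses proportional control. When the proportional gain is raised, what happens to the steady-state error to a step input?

decrease

The position error constant K_pos = K_p·P(0) grows with K_p, and e_ss = 1/(1+K_pos) falls.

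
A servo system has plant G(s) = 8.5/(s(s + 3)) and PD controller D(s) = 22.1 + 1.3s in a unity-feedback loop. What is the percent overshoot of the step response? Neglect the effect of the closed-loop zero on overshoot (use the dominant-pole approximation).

15.3%

Forward path: (22.1 + 1.3s)·8.5/(s(s+3)). The closed-loop characteristic equation is s² + (3 + 8.5·1.3)s + 8.5·22.1 = 0.
That is s² + 14.05s + 187.9 = 0, so ω_n = 13.71 rad/s and ζ = 14.05/(2·13.71) = 0.5126.
%OS = 100·exp(−πζ/√(1−ζ²)) = 15.3%.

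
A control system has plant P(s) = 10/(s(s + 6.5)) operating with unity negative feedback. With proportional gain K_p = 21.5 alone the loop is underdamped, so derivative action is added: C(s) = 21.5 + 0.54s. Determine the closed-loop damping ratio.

ζ = 0.406

Forward path: (21.5 + 0.54s)·10/(s(s+6.5)). The closed-loop characteristic equation is s² + (6.5 + 10·0.54)s + 10·21.5 = 0.
That is s² + 11.9s + 215 = 0, so ω_n = 14.66 rad/s and ζ = 11.9/(2·14.66) = 0.4058.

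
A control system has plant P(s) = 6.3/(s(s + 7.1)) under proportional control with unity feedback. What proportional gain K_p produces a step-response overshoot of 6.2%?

From %OS = 100·exp(−πζ/√(1−ζ²)) = 6.2%, ζ = −ln(0.062)/√(π²+ln²(0.062)) = 0.6628.
Characteristic equation s² + 7.1s + 6.3K_p = 0 gives ζ = 7.1/(2√(6.3K_p)).
Setting ζ = 0.6628: √(6.3K_p) = 7.1/(2·0.6628) = 5.356, so K_p = 28.69/6.3 = 4.55.

K_p = 4.55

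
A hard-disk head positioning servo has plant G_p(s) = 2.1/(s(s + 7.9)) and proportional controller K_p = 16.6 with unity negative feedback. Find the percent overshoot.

The closed-loop denominator s² + 7.9s + 34.86 gives ω_n = √34.86 = 5.904 and ζ = 7.9/(2ω_n) = 0.669.
%OS = 100·exp(−πζ/√(1−ζ²)) = 100·exp(−π·0.669/√0.5524) = 5.91%.

5.91%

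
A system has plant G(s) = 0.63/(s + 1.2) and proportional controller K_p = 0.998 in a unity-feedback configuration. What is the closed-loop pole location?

s = -1.829

Closed-loop transfer function: T(s) = K_p·G(s)/(1 + K_p·G(s)) = 0.6287/(s + 1.2 + 0.6287) = 0.6287/(s + 1.829).
The closed-loop pole is at s = −1.829.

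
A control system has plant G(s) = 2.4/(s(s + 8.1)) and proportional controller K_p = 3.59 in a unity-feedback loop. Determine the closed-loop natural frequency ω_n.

The closed-loop denominator is s(s+8.1) + 3.59·2.4 = s² + 8.1s + 8.616.
Matching s² + 2ζω_n s + ω_n²: ω_n = √8.616 = 2.935 rad/s and 2ζω_n = 8.1, so ζ = 8.1/(2·2.935) = 1.38.

ω_n = 2.94 rad/s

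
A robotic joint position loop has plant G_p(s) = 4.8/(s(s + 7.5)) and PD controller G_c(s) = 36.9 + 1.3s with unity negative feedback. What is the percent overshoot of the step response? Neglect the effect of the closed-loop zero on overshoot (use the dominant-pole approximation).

15.1%

Forward path: (36.9 + 1.3s)·4.8/(s(s+7.5)). The closed-loop characteristic equation is s² + (7.5 + 4.8·1.3)s + 4.8·36.9 = 0.
That is s² + 13.74s + 177.1 = 0, so ω_n = 13.31 rad/s and ζ = 13.74/(2·13.31) = 0.5162.
%OS = 100·exp(−πζ/√(1−ζ²)) = 15.1%.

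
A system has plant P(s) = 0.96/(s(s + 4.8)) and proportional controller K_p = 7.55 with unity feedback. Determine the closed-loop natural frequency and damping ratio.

The closed-loop denominator is s(s+4.8) + 7.55·0.96 = s² + 4.8s + 7.248.
Matching s² + 2ζω_n s + ω_n²: ω_n = √7.248 = 2.692 rad/s and 2ζω_n = 4.8, so ζ = 4.8/(2·2.692) = 0.891.

ω_n = 2.69 rad/s, ζ = 0.891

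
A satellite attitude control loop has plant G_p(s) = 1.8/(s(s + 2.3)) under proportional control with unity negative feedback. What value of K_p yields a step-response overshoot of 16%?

K_p = 2.89

From %OS = 100·exp(−πζ/√(1−ζ²)) = 16%, ζ = −ln(0.16)/√(π²+ln²(0.16)) = 0.5039.
Characteristic equation s² + 2.3s + 1.8K_p = 0 gives ζ = 2.3/(2√(1.8K_p)).
Setting ζ = 0.5039: √(1.8K_p) = 2.3/(2·0.5039) = 2.282, so K_p = 5.209/1.8 = 2.89.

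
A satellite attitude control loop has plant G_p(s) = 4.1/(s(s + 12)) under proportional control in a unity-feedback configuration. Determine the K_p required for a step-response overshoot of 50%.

From %OS = 100·exp(−πζ/√(1−ζ²)) = 50%, ζ = −ln(0.5)/√(π²+ln²(0.5)) = 0.2155.
Characteristic equation s² + 12s + 4.1K_p = 0 gives ζ = 12/(2√(4.1K_p)).
Setting ζ = 0.2155: √(4.1K_p) = 12/(2·0.2155) = 27.85, so K_p = 775.5/4.1 = 189.

K_p = 189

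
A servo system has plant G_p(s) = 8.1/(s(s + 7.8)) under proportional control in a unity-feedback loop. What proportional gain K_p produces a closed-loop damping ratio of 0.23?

K_p = 35.5

Closed-loop characteristic equation: s² + 7.8s + K_p·8.1 = 0.
So ω_n = √(8.1K_p) and 2ζω_n = 7.8, giving ζ = 7.8/(2√(8.1K_p)).
Setting ζ = 0.23: √(8.1K_p) = 7.8/(2·0.23) = 16.96, so K_p = 287.5/8.1 = 35.5.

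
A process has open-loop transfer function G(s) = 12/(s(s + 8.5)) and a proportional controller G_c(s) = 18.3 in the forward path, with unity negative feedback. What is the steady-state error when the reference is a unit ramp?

0.0387

The loop has one pole at the origin (type 1). Velocity error constant K_v = lim_{s→0} s·G_c(s)G(s) = 18.3·12/8.5 = 25.84.
Steady-state error to a unit ramp: e_ss = 1/K_v = 0.0387.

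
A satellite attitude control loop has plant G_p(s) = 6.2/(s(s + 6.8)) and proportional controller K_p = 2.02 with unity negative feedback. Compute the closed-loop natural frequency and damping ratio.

The closed-loop denominator is s(s+6.8) + 2.02·6.2 = s² + 6.8s + 12.52.
So ω_n² = 12.52 ⇒ ω_n = 3.539 rad/s, and ζ = 6.8/(2ω_n) = 0.961.

ω_n = 3.54 rad/s, ζ = 0.961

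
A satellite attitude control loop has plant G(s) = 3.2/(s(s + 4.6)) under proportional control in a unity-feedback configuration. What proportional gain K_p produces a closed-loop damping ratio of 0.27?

Closed-loop characteristic equation: s² + 4.6s + K_p·3.2 = 0.
So ω_n = √(3.2K_p) and 2ζω_n = 4.6, giving ζ = 4.6/(2√(3.2K_p)).
Setting ζ = 0.27: √(3.2K_p) = 4.6/(2·0.27) = 8.519, so K_p = 72.57/3.2 = 22.7.

K_p = 22.7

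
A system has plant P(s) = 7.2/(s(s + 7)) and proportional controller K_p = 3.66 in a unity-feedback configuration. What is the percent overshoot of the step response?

The closed-loop denominator s² + 7s + 26.35 gives ω_n = √26.35 = 5.133 and ζ = 7/(2ω_n) = 0.6818.
%OS = 100·exp(−πζ/√(1−ζ²)) = 100·exp(−π·0.6818/√0.5351) = 5.35%.

5.35%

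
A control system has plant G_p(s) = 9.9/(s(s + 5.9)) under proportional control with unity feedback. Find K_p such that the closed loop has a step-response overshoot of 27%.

K_p = 5.94

From %OS = 100·exp(−πζ/√(1−ζ²)) = 27%, ζ = −ln(0.27)/√(π²+ln²(0.27)) = 0.3847.
Characteristic equation s² + 5.9s + 9.9K_p = 0 gives ζ = 5.9/(2√(9.9K_p)).
Setting ζ = 0.3847: √(9.9K_p) = 5.9/(2·0.3847) = 7.668, so K_p = 58.8/9.9 = 5.94.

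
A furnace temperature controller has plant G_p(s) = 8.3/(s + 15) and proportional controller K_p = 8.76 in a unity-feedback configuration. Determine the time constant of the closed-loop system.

Closed-loop transfer function: T(s) = K_p·G_p(s)/(1 + K_p·G_p(s)) = 72.71/(s + 15 + 72.71) = 72.71/(s + 87.71).
Time constant τ = 1/87.71 = 0.0114 s.

τ = 0.0114 s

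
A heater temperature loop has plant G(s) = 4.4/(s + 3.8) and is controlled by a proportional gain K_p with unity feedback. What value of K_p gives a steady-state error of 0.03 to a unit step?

The loop is type 0, so e_ss(step) = 1/(1 + K_pos) with K_pos = K_p·G(0).
G(0) = 1.158. Require 1/(1 + K_p·1.158) = 0.03, so 1 + 1.158·K_p = 33.33.
K_p = (33.33 − 1)/1.158 = 27.9.

K_p = 27.9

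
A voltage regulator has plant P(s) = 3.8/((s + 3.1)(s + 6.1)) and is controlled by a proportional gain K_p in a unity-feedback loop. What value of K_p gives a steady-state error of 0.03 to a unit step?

For a type-0 loop with proportional control, e_ss = 1/(1 + K_p·P(0)).
P(0) = 0.201. Require 1/(1 + K_p·0.201) = 0.03, so 1 + 0.201·K_p = 33.33.
K_p = (33.33 − 1)/0.201 = 161.

K_p = 161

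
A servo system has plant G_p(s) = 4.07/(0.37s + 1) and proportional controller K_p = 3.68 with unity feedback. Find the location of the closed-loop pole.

s = -43.18

Closed loop: T(s) = K_p·G_p/(1+K_p·G_p) = 14.98/(0.37s + 1 + 14.98), with pole at s = −(1 + 14.98)/0.37 = −43.18.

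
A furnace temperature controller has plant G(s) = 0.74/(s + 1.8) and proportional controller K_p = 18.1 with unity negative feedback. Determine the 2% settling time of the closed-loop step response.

T_s ≈ 0.263 s

Closed-loop transfer function: T(s) = K_p·G(s)/(1 + K_p·G(s)) = 13.39/(s + 1.8 + 13.39) = 13.39/(s + 15.19).
Time constant τ = 1/15.19 = 0.06582 s, so the 2% settling time is about 4τ = 0.263 s.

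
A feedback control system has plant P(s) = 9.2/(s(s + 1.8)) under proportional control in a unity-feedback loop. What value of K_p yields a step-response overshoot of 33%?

K_p = 0.795

From %OS = 100·exp(−πζ/√(1−ζ²)) = 33%, ζ = −ln(0.33)/√(π²+ln²(0.33)) = 0.3328.
Characteristic equation s² + 1.8s + 9.2K_p = 0 gives ζ = 1.8/(2√(9.2K_p)).
Setting ζ = 0.3328: √(9.2K_p) = 1.8/(2·0.3328) = 2.704, so K_p = 7.314/9.2 = 0.795.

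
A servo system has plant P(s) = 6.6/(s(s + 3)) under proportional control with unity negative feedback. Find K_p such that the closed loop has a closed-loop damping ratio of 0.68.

Closed-loop characteristic equation: s² + 3s + K_p·6.6 = 0.
So ω_n = √(6.6K_p) and 2ζω_n = 3, giving ζ = 3/(2√(6.6K_p)).
Setting ζ = 0.68: √(6.6K_p) = 3/(2·0.68) = 2.206, so K_p = 4.866/6.6 = 0.737.

K_p = 0.737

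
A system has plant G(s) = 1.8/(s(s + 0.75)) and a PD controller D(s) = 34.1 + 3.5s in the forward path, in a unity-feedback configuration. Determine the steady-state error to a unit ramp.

0.0122

The loop has one pole at the origin (type 1). Velocity error constant K_v = lim_{s→0} s·D(s)G(s) = 34.1·1.8/0.75 = 81.84.
Steady-state error to a unit ramp: e_ss = 1/K_v = 0.0122.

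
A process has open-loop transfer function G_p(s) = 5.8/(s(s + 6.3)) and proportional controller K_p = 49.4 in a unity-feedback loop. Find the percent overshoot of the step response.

55.2%

Closed-loop characteristic equation: s² + 6.3s + 286.5 = 0, so ω_n = 16.93 rad/s and ζ = 6.3/(2·16.93) = 0.1861.
%OS = 100·exp(−πζ/√(1−ζ²)) = 100·exp(−π·0.1861/√0.9654) = 55.2%.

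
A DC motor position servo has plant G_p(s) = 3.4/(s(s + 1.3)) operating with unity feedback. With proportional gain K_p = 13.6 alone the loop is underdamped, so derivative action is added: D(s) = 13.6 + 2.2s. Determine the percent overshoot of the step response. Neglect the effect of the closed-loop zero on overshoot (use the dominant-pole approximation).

Forward path: (13.6 + 2.2s)·3.4/(s(s+1.3)). The closed-loop characteristic equation is s² + (1.3 + 3.4·2.2)s + 3.4·13.6 = 0.
That is s² + 8.78s + 46.24 = 0, so ω_n = 6.8 rad/s and ζ = 8.78/(2·6.8) = 0.6456.
%OS = 100·exp(−πζ/√(1−ζ²)) = 7.02%.

7.02%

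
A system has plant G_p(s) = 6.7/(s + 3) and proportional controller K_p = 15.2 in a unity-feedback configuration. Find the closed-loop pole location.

Closed-loop transfer function: T(s) = K_p·G_p(s)/(1 + K_p·G_p(s)) = 101.8/(s + 3 + 101.8) = 101.8/(s + 104.8).
The closed-loop pole is at s = −104.8.

s = -104.8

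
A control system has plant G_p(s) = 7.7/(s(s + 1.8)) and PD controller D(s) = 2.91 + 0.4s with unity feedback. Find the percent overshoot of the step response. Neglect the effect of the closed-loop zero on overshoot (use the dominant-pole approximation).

15.1%

Forward path: (2.91 + 0.4s)·7.7/(s(s+1.8)). The closed-loop characteristic equation is s² + (1.8 + 7.7·0.4)s + 7.7·2.91 = 0.
That is s² + 4.88s + 22.41 = 0, so ω_n = 4.734 rad/s and ζ = 4.88/(2·4.734) = 0.5155.
%OS = 100·exp(−πζ/√(1−ζ²)) = 15.1%.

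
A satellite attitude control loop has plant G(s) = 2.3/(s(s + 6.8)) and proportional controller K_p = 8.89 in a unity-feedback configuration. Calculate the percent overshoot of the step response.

The closed-loop denominator s² + 6.8s + 20.45 gives ω_n = √20.45 = 4.522 and ζ = 6.8/(2ω_n) = 0.7519.
%OS = 100·exp(−πζ/√(1−ζ²)) = 100·exp(−π·0.7519/√0.4346) = 2.78%.

2.78%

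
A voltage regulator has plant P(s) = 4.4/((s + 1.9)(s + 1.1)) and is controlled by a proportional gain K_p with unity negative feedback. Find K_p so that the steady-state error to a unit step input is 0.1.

The loop is type 0, so e_ss(step) = 1/(1 + K_pos) with K_pos = K_p·P(0).
P(0) = 2.105. Require 1/(1 + K_p·2.105) = 0.1, so 1 + 2.105·K_p = 10.
K_p = (10 − 1)/2.105 = 4.27.

K_p = 4.27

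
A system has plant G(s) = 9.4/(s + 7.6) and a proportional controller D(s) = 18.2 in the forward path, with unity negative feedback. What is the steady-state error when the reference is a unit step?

The loop is type 0. Static position error constant K_pos = D(0)·G(0) = 18.2·1.237 = 22.51.
Steady-state error to a unit step: e_ss = 1/(1+K_pos) = 1/23.51 = 0.0425.

0.0425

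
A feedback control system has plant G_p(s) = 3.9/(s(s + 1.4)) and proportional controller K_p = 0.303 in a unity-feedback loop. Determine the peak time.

The closed-loop denominator s² + 1.4s + 1.182 gives ω_n = √1.182 = 1.087 and ζ = 1.4/(2ω_n) = 0.6439.
Damped frequency ω_d = ω_n√(1−ζ²) = 0.8317 rad/s, so peak time T_p = π/ω_d = 3.78 s.

T_p = 3.78 s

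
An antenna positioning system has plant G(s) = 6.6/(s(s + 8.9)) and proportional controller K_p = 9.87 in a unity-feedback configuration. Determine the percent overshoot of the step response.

12.5%

The closed-loop denominator s² + 8.9s + 65.14 gives ω_n = √65.14 = 8.071 and ζ = 8.9/(2ω_n) = 0.5514.
%OS = 100·exp(−πζ/√(1−ζ²)) = 100·exp(−π·0.5514/√0.696) = 12.5%.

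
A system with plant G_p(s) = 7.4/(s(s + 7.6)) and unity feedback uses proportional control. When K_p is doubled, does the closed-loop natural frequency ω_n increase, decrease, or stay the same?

ω_n = √(7.4·K_p), which grows with K_p.

increase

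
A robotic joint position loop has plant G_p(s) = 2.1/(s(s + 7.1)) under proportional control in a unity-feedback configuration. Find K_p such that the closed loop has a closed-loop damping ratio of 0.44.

Closed-loop characteristic equation: s² + 7.1s + K_p·2.1 = 0.
So ω_n = √(2.1K_p) and 2ζω_n = 7.1, giving ζ = 7.1/(2√(2.1K_p)).
Setting ζ = 0.44: √(2.1K_p) = 7.1/(2·0.44) = 8.068, so K_p = 65.1/2.1 = 31.

K_p = 31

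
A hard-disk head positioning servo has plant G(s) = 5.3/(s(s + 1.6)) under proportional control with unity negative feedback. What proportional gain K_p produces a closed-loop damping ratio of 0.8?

K_p = 0.189

Closed-loop characteristic equation: s² + 1.6s + K_p·5.3 = 0.
So ω_n = √(5.3K_p) and 2ζω_n = 1.6, giving ζ = 1.6/(2√(5.3K_p)).
Setting ζ = 0.8: √(5.3K_p) = 1.6/(2·0.8) = 1, so K_p = 1/5.3 = 0.189.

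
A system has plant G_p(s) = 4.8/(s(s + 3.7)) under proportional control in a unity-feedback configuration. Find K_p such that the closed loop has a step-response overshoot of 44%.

From %OS = 100·exp(−πζ/√(1−ζ²)) = 44%, ζ = −ln(0.44)/√(π²+ln²(0.44)) = 0.2528.
Characteristic equation s² + 3.7s + 4.8K_p = 0 gives ζ = 3.7/(2√(4.8K_p)).
Setting ζ = 0.2528: √(4.8K_p) = 3.7/(2·0.2528) = 7.317, so K_p = 53.54/4.8 = 11.2.

K_p = 11.2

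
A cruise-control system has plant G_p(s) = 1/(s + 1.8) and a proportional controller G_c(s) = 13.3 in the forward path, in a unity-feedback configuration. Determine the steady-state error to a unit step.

The loop is type 0. Static position error constant K_pos = G_c(0)·G_p(0) = 13.3·0.5556 = 7.389.
Steady-state error to a unit step: e_ss = 1/(1+K_pos) = 1/8.389 = 0.119.

0.119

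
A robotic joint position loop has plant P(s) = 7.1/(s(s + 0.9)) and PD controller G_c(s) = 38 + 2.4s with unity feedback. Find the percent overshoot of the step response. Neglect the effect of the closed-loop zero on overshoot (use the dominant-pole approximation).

12.9%

Forward path: (38 + 2.4s)·7.1/(s(s+0.9)). The closed-loop characteristic equation is s² + (0.9 + 7.1·2.4)s + 7.1·38 = 0.
That is s² + 17.94s + 269.8 = 0, so ω_n = 16.43 rad/s and ζ = 17.94/(2·16.43) = 0.5461.
%OS = 100·exp(−πζ/√(1−ζ²)) = 12.9%.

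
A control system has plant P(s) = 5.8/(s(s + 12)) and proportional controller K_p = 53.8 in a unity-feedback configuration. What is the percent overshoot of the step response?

32.2%

Closed-loop characteristic equation: s² + 12s + 312 = 0, so ω_n = 17.66 rad/s and ζ = 12/(2·17.66) = 0.3397.
%OS = 100·exp(−πζ/√(1−ζ²)) = 100·exp(−π·0.3397/√0.8846) = 32.2%.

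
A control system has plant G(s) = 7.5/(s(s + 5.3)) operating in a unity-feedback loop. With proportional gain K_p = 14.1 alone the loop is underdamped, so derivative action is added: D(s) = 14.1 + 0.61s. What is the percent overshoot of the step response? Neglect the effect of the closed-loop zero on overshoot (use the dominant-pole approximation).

17.9%

Forward path: (14.1 + 0.61s)·7.5/(s(s+5.3)). The closed-loop characteristic equation is s² + (5.3 + 7.5·0.61)s + 7.5·14.1 = 0.
That is s² + 9.875s + 105.8 = 0, so ω_n = 10.28 rad/s and ζ = 9.875/(2·10.28) = 0.4801.
%OS = 100·exp(−πζ/√(1−ζ²)) = 17.9%.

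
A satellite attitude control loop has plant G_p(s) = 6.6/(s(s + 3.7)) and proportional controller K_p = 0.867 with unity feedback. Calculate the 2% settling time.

The closed-loop denominator s² + 3.7s + 5.722 gives ω_n = √5.722 = 2.392 and ζ = 3.7/(2ω_n) = 0.7734.
2% settling time T_s ≈ 4/(ζω_n) = 4/1.85 = 2.16 s.

T_s ≈ 2.16 s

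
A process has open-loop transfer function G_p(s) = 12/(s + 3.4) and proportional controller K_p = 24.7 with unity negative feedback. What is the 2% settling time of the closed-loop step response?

Closed-loop transfer function: T(s) = K_p·G_p(s)/(1 + K_p·G_p(s)) = 296.4/(s + 3.4 + 296.4) = 296.4/(s + 299.8).
Time constant τ = 1/299.8 = 0.003336 s, so the 2% settling time is about 4τ = 0.0133 s.

T_s ≈ 0.0133 s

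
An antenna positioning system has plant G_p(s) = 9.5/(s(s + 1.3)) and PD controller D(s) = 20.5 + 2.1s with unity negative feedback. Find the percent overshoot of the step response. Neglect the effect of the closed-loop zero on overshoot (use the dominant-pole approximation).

Forward path: (20.5 + 2.1s)·9.5/(s(s+1.3)). The closed-loop characteristic equation is s² + (1.3 + 9.5·2.1)s + 9.5·20.5 = 0.
That is s² + 21.25s + 194.8 = 0, so ω_n = 13.96 rad/s and ζ = 21.25/(2·13.96) = 0.7614.
%OS = 100·exp(−πζ/√(1−ζ²)) = 2.5%.

2.5%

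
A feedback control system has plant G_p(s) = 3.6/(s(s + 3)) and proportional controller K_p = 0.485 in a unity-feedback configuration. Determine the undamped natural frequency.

The closed-loop denominator is s(s+3) + 0.485·3.6 = s² + 3s + 1.746.
Matching s² + 2ζω_n s + ω_n²: ω_n = √1.746 = 1.321 rad/s and 2ζω_n = 3, so ζ = 3/(2·1.321) = 1.14.

ω_n = 1.32 rad/s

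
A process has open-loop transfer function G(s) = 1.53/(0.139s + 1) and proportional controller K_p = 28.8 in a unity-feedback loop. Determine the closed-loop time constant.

τ = 0.00308 s

Closed loop: T(s) = K_p·G/(1+K_p·G) = 44.06/(0.139s + 1 + 44.06), with pole at s = −(1 + 44.06)/0.139 = −324.2.
Closed-loop time constant τ = 1/324.2 = 0.00308 s.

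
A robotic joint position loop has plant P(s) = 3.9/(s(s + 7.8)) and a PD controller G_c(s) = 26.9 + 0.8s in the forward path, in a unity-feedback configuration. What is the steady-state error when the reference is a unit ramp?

The loop has one pole at the origin (type 1). Velocity error constant K_v = lim_{s→0} s·G_c(s)P(s) = 26.9·3.9/7.8 = 13.45.
Steady-state error to a unit ramp: e_ss = 1/K_v = 0.0743.

0.0743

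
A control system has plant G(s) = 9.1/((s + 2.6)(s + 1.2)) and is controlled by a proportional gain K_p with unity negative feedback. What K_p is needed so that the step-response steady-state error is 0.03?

Steady-state error for a unit step on this type-0 loop is 1/(1 + K_p·G(0)).
G(0) = 2.917. Require 1/(1 + K_p·2.917) = 0.03, so 1 + 2.917·K_p = 33.33.
K_p = (33.33 − 1)/2.917 = 11.1.

K_p = 11.1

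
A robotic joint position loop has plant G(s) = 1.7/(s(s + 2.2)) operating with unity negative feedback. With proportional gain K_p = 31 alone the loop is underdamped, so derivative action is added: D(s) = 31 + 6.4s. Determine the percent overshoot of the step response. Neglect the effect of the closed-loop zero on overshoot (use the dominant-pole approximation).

0.147%

Forward path: (31 + 6.4s)·1.7/(s(s+2.2)). The closed-loop characteristic equation is s² + (2.2 + 1.7·6.4)s + 1.7·31 = 0.
That is s² + 13.08s + 52.7 = 0, so ω_n = 7.259 rad/s and ζ = 13.08/(2·7.259) = 0.9009.
%OS = 100·exp(−πζ/√(1−ζ²)) = 0.147%.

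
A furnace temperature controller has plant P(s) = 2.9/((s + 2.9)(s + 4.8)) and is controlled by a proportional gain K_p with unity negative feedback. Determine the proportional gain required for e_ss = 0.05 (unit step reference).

For a type-0 loop with proportional control, e_ss = 1/(1 + K_p·P(0)).
P(0) = 0.2083. Require 1/(1 + K_p·0.2083) = 0.05, so 1 + 0.2083·K_p = 20.
K_p = (20 − 1)/0.2083 = 91.2.

K_p = 91.2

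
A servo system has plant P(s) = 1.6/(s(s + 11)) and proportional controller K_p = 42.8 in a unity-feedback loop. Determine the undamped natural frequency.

ω_n = 8.28 rad/s

1 + K_p·P(s) = 0 gives s² + 11s + 68.48 = 0.
So ω_n² = 68.48 ⇒ ω_n = 8.275 rad/s, and ζ = 11/(2ω_n) = 0.665.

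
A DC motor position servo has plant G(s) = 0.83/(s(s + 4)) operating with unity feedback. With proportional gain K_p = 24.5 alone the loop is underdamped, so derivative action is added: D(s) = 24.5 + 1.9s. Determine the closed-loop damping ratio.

Forward path: (24.5 + 1.9s)·0.83/(s(s+4)). The closed-loop characteristic equation is s² + (4 + 0.83·1.9)s + 0.83·24.5 = 0.
That is s² + 5.577s + 20.33 = 0, so ω_n = 4.509 rad/s and ζ = 5.577/(2·4.509) = 0.6184.

ζ = 0.618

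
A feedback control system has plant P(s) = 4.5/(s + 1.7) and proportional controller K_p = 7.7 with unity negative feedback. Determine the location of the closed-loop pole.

s = -36.35

Closed-loop transfer function: T(s) = K_p·P(s)/(1 + K_p·P(s)) = 34.65/(s + 1.7 + 34.65) = 34.65/(s + 36.35).
The closed-loop pole is at s = −36.35.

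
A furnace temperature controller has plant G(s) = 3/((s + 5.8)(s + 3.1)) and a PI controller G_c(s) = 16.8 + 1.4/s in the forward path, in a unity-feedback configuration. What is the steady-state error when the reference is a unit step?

The open loop G_c(s)G(s) has a pole at the origin (type 1), so the static position error constant is infinite and e_ss = 1/(1+∞) = 0.

0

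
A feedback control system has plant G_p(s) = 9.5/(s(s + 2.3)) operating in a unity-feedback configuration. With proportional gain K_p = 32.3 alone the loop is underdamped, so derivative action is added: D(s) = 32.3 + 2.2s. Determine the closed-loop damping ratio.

Forward path: (32.3 + 2.2s)·9.5/(s(s+2.3)). The closed-loop characteristic equation is s² + (2.3 + 9.5·2.2)s + 9.5·32.3 = 0.
That is s² + 23.2s + 306.8 = 0, so ω_n = 17.52 rad/s and ζ = 23.2/(2·17.52) = 0.6622.

ζ = 0.662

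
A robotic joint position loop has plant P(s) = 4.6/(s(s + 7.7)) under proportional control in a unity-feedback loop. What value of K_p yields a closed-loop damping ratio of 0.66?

Closed-loop characteristic equation: s² + 7.7s + K_p·4.6 = 0.
So ω_n = √(4.6K_p) and 2ζω_n = 7.7, giving ζ = 7.7/(2√(4.6K_p)).
Setting ζ = 0.66: √(4.6K_p) = 7.7/(2·0.66) = 5.833, so K_p = 34.03/4.6 = 7.4.

K_p = 7.4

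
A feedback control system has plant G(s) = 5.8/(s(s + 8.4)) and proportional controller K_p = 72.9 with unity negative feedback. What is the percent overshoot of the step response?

51.9%

From 1 + K_pG(s) = 0: s² + 8.4s + 422.8 = 0 ⇒ ω_n = 20.56, ζ = 0.2043.
%OS = 100·exp(−πζ/√(1−ζ²)) = 100·exp(−π·0.2043/√0.9583) = 51.9%.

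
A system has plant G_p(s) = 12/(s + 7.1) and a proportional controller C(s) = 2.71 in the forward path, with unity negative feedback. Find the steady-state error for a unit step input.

0.179

The loop is type 0. Static position error constant K_pos = C(0)·G_p(0) = 2.71·1.69 = 4.58.
Steady-state error to a unit step: e_ss = 1/(1+K_pos) = 1/5.58 = 0.179.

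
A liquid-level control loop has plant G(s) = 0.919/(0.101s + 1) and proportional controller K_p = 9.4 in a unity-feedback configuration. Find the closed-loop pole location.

Closed loop: T(s) = K_p·G/(1+K_p·G) = 8.639/(0.101s + 1 + 8.639), with pole at s = −(1 + 8.639)/0.101 = −95.43.

s = -95.43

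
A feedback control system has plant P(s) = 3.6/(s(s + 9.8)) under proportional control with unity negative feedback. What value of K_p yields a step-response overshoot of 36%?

From %OS = 100·exp(−πζ/√(1−ζ²)) = 36%, ζ = −ln(0.36)/√(π²+ln²(0.36)) = 0.3093.
Characteristic equation s² + 9.8s + 3.6K_p = 0 gives ζ = 9.8/(2√(3.6K_p)).
Setting ζ = 0.3093: √(3.6K_p) = 9.8/(2·0.3093) = 15.84, so K_p = 251/3.6 = 69.7.

K_p = 69.7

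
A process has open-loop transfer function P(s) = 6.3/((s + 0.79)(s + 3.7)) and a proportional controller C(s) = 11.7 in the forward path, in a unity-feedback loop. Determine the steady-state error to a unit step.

0.0381

The loop is type 0. Static position error constant K_pos = C(0)·P(0) = 11.7·2.155 = 25.22.
Steady-state error to a unit step: e_ss = 1/(1+K_pos) = 1/26.22 = 0.0381.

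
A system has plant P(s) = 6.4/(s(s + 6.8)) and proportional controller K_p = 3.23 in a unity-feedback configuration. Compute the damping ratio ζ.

ζ = 0.748

1 + K_p·P(s) = 0 gives s² + 6.8s + 20.67 = 0.
So ω_n² = 20.67 ⇒ ω_n = 4.547 rad/s, and ζ = 6.8/(2ω_n) = 0.748.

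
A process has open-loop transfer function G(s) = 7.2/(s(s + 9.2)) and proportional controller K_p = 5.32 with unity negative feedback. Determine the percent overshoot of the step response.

Closed-loop characteristic equation: s² + 9.2s + 38.3 = 0, so ω_n = 6.189 rad/s and ζ = 9.2/(2·6.189) = 0.7433.
%OS = 100·exp(−πζ/√(1−ζ²)) = 100·exp(−π·0.7433/√0.4476) = 3.05%.

3.05%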